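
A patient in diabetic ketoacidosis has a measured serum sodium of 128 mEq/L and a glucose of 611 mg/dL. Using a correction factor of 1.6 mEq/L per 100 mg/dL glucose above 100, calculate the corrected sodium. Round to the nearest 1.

136 mEq/L

Corrected Na = measured Na + 1.6 · (glucose − 100)/100
= 128 + 1.6 · (611 − 100)/100
= 128 + 8.2
= 136.2 mEq/L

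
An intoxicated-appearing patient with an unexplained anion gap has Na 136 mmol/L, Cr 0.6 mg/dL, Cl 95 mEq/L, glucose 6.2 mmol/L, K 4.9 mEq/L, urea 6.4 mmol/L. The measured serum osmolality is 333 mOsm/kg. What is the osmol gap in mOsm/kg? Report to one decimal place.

Calculated osmolality = 2·Na + glucose + urea
= 2·136 + 6.2 + 6.4
= 272 + 6.20 + 6.40
= 284.6 mOsm/kg ≈ 284.6 mOsm/kg
Osmolar gap = measured − calculated = 333 − 284.6 = 48.4 mOsm/kg

48.4 mOsm/kg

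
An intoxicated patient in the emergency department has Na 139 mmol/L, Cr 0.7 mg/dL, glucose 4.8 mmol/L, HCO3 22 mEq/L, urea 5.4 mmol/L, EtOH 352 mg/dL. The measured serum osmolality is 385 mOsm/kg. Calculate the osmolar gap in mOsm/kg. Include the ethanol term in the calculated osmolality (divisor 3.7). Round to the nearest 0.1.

Calculated osmolality = 2·Na + glucose + urea + ethanol/3.7
= 2·139 + 4.8 + 5.4 + 352/3.7
= 278 + 4.80 + 5.40 + 95.14
= 383.34 mOsm/kg ≈ 383.3 mOsm/kg
Osmolar gap = measured − calculated = 385 − 383.3 = 1.7 mOsm/kg

1.7 mOsm/kg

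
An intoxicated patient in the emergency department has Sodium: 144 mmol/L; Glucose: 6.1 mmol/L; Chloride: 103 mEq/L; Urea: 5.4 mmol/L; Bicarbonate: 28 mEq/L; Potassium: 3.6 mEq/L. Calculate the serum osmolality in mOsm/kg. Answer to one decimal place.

299.5 mOsm/kg

Calculated osmolality = 2·Na + glucose + urea
= 2·144 + 6.1 + 5.4
= 288 + 6.10 + 5.40
= 299.5 mOsm/kg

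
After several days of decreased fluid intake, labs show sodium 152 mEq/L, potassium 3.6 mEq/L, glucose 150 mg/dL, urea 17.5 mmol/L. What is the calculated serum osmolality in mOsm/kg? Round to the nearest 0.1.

Calculated osmolality = 2·Na + glucose/18 + urea
= 2·152 + 150/18 + 17.5
= 304 + 8.33 + 17.50
= 329.83 mOsm/kg

329.8 mOsm/kg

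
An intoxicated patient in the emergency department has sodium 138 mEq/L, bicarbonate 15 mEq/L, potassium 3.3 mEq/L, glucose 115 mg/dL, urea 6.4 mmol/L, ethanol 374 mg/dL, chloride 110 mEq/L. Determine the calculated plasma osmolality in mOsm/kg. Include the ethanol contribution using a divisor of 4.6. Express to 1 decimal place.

Calculated osmolality = 2·Na + glucose/18 + urea + ethanol/4.6
= 2·138 + 115/18 + 6.4 + 374/4.6
= 276 + 6.39 + 6.40 + 81.30
= 370.09 mOsm/kg

370.1 mOsm/kg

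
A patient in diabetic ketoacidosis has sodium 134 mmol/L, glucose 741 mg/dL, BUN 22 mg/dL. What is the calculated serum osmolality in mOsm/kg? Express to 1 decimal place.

317.0 mOsm/kg

Calculated osmolality = 2·Na + glucose/18 + BUN/2.8
= 2·134 + 741/18 + 22/2.8
= 268 + 41.17 + 7.86
= 317.03 mOsm/kg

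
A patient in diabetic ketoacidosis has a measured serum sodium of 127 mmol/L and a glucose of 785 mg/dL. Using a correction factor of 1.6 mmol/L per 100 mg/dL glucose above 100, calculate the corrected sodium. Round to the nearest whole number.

Corrected Na = measured Na + 1.6 · (glucose − 100)/100
= 127 + 1.6 · (785 − 100)/100
= 127 + 11
= 138 mmol/L

138 mmol/L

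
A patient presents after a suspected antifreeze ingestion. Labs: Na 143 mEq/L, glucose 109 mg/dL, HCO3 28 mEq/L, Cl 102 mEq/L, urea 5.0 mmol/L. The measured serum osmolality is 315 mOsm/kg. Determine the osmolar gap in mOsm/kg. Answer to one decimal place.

Calculated osmolality = 2·Na + glucose/18 + urea
= 2·143 + 109/18 + 5
= 286 + 6.06 + 5
= 297.06 mOsm/kg ≈ 297.1 mOsm/kg
Osmolar gap = measured − calculated = 315 − 297.1 = 17.9 mOsm/kg

17.9 mOsm/kg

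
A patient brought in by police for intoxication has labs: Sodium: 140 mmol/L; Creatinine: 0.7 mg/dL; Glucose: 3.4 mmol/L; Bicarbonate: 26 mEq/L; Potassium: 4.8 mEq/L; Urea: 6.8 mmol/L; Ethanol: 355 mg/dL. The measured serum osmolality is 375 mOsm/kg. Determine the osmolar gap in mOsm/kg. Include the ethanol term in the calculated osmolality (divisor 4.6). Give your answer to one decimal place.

7.6 mOsm/kg

Calculated osmolality = 2·Na + glucose + urea + ethanol/4.6
= 2·140 + 3.4 + 6.8 + 355/4.6
= 280 + 3.40 + 6.80 + 77.17
= 367.37 mOsm/kg ≈ 367.4 mOsm/kg
Osmolar gap = measured − calculated = 375 − 367.4 = 7.6 mOsm/kg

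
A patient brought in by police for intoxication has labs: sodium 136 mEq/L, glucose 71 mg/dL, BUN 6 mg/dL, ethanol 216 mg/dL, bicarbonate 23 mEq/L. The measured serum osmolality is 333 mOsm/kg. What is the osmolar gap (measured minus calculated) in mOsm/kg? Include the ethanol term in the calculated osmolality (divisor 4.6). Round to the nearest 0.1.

Calculated osmolality = 2·Na + glucose/18 + BUN/2.8 + ethanol/4.6
= 2·136 + 71/18 + 6/2.8 + 216/4.6
= 272 + 3.94 + 2.14 + 46.96
= 325.04 mOsm/kg ≈ 325.0 mOsm/kg
Osmolar gap = measured − calculated = 333 − 325.0 = 8.0 mOsm/kg

8.0 mOsm/kg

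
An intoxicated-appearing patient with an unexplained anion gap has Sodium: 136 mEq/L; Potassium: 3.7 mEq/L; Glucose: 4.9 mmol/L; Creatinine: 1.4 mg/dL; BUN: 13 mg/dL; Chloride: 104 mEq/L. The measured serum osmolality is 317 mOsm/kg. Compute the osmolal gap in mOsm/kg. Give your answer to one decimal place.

Calculated osmolality = 2·Na + glucose + BUN/2.8
= 2·136 + 4.9 + 13/2.8
= 272 + 4.90 + 4.64
= 281.54 mOsm/kg ≈ 281.5 mOsm/kg
Osmolar gap = measured − calculated = 317 − 281.5 = 35.5 mOsm/kg

35.5 mOsm/kg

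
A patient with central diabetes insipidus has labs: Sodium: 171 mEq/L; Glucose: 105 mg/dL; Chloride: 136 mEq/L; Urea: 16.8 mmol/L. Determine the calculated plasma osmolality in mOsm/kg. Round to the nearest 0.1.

Calculated osmolality = 2·Na + glucose/18 + urea
= 2·171 + 105/18 + 16.8
= 342 + 5.83 + 16.80
= 364.63 mOsm/kg

364.6 mOsm/kg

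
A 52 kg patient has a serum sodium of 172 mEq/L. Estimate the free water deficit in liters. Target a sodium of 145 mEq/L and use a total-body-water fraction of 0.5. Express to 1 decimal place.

4.8 L

TBW = 0.5 · 52 = 26 L
Free water deficit = TBW · (Na/145 − 1)
= 26 · (172/145 − 1)
= 26 · 0.1862
= 4.84 L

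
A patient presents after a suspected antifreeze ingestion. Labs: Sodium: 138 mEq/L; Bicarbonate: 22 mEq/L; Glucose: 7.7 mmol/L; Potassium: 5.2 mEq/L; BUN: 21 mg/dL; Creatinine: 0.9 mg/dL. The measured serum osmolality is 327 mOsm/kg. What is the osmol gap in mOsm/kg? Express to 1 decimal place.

35.8 mOsm/kg

Calculated osmolality = 2·Na + glucose + BUN/2.8
= 2·138 + 7.7 + 21/2.8
= 276 + 7.70 + 7.50
= 291.2 mOsm/kg ≈ 291.2 mOsm/kg
Osmolar gap = measured − calculated = 327 − 291.2 = 35.8 mOsm/kg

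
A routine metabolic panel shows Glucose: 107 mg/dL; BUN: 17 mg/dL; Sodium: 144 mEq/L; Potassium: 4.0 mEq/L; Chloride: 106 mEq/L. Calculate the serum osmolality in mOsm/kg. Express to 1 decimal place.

300.0 mOsm/kg

Calculated osmolality = 2·Na + glucose/18 + BUN/2.8
= 2·144 + 107/18 + 17/2.8
= 288 + 5.94 + 6.07
= 300.01 mOsm/kg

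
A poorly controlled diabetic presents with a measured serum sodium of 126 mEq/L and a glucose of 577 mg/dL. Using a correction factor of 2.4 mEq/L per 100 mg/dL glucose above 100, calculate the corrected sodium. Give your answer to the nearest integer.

137 mEq/L

Corrected Na = measured Na + 2.4 · (glucose − 100)/100
= 126 + 2.4 · (577 − 100)/100
= 126 + 11.4
= 137.4 mEq/L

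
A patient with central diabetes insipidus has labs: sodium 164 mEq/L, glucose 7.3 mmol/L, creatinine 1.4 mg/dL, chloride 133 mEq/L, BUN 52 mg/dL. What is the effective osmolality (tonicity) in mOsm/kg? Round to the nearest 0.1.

Effective osmolality excludes urea (freely permeant across cell membranes):
2·Na + glucose
= 2·164 + 7.3
= 328 + 7.3
= 335.3 mOsm/kg

335.3 mOsm/kg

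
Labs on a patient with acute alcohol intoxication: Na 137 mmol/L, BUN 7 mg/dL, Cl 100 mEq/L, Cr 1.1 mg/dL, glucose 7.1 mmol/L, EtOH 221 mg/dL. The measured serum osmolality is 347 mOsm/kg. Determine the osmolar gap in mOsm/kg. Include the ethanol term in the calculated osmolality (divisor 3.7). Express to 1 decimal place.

Calculated osmolality = 2·Na + glucose + BUN/2.8 + ethanol/3.7
= 2·137 + 7.1 + 7/2.8 + 221/3.7
= 274 + 7.10 + 2.50 + 59.73
= 343.33 mOsm/kg ≈ 343.3 mOsm/kg
Osmolar gap = measured − calculated = 347 − 343.3 = 3.7 mOsm/kg

3.7 mOsm/kg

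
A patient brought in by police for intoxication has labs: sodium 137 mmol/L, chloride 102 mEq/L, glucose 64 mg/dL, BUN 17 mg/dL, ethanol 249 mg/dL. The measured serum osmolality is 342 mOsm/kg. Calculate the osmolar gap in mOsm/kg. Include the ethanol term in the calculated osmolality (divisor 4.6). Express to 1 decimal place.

4.2 mOsm/kg

Calculated osmolality = 2·Na + glucose/18 + BUN/2.8 + ethanol/4.6
= 2·137 + 64/18 + 17/2.8 + 249/4.6
= 274 + 3.56 + 6.07 + 54.13
= 337.76 mOsm/kg ≈ 337.8 mOsm/kg
Osmolar gap = measured − calculated = 342 − 337.8 = 4.2 mOsm/kg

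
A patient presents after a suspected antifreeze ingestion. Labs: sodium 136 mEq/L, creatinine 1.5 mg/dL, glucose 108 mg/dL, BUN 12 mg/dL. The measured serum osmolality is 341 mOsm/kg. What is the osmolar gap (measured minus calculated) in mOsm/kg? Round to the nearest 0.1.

58.7 mOsm/kg

Calculated osmolality = 2·Na + glucose/18 + BUN/2.8
= 2·136 + 108/18 + 12/2.8
= 272 + 6 + 4.29
= 282.29 mOsm/kg ≈ 282.3 mOsm/kg
Osmolar gap = measured − calculated = 341 − 282.3 = 58.7 mOsm/kg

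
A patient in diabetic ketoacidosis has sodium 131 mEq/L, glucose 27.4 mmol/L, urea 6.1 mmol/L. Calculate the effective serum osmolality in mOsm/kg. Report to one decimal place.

Effective osmolality excludes urea (freely permeant across cell membranes):
2·Na + glucose
= 2·131 + 27.4
= 262 + 27.4
= 289.4 mOsm/kg

289.4 mOsm/kg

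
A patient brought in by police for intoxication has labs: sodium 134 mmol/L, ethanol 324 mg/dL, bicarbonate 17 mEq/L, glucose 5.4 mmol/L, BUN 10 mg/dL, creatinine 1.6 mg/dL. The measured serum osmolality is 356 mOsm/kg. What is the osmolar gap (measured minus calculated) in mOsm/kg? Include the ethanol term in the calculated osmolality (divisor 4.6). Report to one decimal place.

Calculated osmolality = 2·Na + glucose + BUN/2.8 + ethanol/4.6
= 2·134 + 5.4 + 10/2.8 + 324/4.6
= 268 + 5.40 + 3.57 + 70.43
= 347.4 mOsm/kg ≈ 347.4 mOsm/kg
Osmolar gap = measured − calculated = 356 − 347.4 = 8.6 mOsm/kg

8.6 mOsm/kg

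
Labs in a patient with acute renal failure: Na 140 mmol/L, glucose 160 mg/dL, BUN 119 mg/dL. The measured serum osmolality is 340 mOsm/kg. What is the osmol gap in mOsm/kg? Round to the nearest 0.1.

8.6 mOsm/kg

Calculated osmolality = 2·Na + glucose/18 + BUN/2.8
= 2·140 + 160/18 + 119/2.8
= 280 + 8.89 + 42.50
= 331.39 mOsm/kg ≈ 331.4 mOsm/kg
Osmolar gap = measured − calculated = 340 − 331.4 = 8.6 mOsm/kg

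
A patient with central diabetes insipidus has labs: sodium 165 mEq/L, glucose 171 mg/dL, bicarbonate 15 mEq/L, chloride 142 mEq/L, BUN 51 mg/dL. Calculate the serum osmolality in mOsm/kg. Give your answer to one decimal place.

357.7 mOsm/kg

Calculated osmolality = 2·Na + glucose/18 + BUN/2.8
= 2·165 + 171/18 + 51/2.8
= 330 + 9.50 + 18.21
= 357.71 mOsm/kg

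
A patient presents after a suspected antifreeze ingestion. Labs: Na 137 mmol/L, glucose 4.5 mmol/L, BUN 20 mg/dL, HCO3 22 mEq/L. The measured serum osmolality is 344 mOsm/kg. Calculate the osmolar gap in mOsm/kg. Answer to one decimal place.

58.4 mOsm/kg

Calculated osmolality = 2·Na + glucose + BUN/2.8
= 2·137 + 4.5 + 20/2.8
= 274 + 4.50 + 7.14
= 285.64 mOsm/kg ≈ 285.6 mOsm/kg
Osmolar gap = measured − calculated = 344 − 285.6 = 58.4 mOsm/kg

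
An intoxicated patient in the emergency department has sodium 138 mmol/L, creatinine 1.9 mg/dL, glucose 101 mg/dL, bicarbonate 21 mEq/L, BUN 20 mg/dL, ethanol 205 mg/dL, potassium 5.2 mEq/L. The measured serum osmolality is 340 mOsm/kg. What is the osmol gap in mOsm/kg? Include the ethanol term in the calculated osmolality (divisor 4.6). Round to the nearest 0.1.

Calculated osmolality = 2·Na + glucose/18 + BUN/2.8 + ethanol/4.6
= 2·138 + 101/18 + 20/2.8 + 205/4.6
= 276 + 5.61 + 7.14 + 44.57
= 333.32 mOsm/kg ≈ 333.3 mOsm/kg
Osmolar gap = measured − calculated = 340 − 333.3 = 6.7 mOsm/kg

6.7 mOsm/kg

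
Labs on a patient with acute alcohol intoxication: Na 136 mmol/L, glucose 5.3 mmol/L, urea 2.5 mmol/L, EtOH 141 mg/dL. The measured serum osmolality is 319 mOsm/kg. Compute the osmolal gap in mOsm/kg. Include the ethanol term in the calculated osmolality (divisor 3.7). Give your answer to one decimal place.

1.1 mOsm/kg

Calculated osmolality = 2·Na + glucose + urea + ethanol/3.7
= 2·136 + 5.3 + 2.5 + 141/3.7
= 272 + 5.30 + 2.50 + 38.11
= 317.91 mOsm/kg ≈ 317.9 mOsm/kg
Osmolar gap = measured − calculated = 319 − 317.9 = 1.1 mOsm/kg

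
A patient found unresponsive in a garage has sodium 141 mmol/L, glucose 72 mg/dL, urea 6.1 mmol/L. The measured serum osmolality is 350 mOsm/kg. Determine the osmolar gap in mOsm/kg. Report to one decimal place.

Calculated osmolality = 2·Na + glucose/18 + urea
= 2·141 + 72/18 + 6.1
= 282 + 4 + 6.10
= 292.1 mOsm/kg ≈ 292.1 mOsm/kg
Osmolar gap = measured − calculated = 350 − 292.1 = 57.9 mOsm/kg

57.9 mOsm/kg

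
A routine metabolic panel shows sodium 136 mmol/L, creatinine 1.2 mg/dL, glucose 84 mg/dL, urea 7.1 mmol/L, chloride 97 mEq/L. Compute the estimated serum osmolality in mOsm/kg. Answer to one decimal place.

Calculated osmolality = 2·Na + glucose/18 + urea
= 2·136 + 84/18 + 7.1
= 272 + 4.67 + 7.10
= 283.77 mOsm/kg

283.8 mOsm/kg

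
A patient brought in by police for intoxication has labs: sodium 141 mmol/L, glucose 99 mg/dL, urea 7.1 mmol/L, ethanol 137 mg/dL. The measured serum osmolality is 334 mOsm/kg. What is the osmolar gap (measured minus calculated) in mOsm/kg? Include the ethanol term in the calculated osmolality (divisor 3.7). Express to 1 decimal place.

Calculated osmolality = 2·Na + glucose/18 + urea + ethanol/3.7
= 2·141 + 99/18 + 7.1 + 137/3.7
= 282 + 5.50 + 7.10 + 37.03
= 331.63 mOsm/kg ≈ 331.6 mOsm/kg
Osmolar gap = measured − calculated = 334 − 331.6 = 2.4 mOsm/kg

2.4 mOsm/kg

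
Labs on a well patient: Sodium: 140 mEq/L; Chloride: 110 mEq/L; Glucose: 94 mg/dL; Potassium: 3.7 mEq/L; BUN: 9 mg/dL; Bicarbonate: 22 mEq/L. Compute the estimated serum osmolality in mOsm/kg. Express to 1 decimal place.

Calculated osmolality = 2·Na + glucose/18 + BUN/2.8
= 2·140 + 94/18 + 9/2.8
= 280 + 5.22 + 3.21
= 288.43 mOsm/kg

288.4 mOsm/kg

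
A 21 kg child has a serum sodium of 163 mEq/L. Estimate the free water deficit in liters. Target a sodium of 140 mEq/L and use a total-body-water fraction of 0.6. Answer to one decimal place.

2.1 L

TBW = 0.6 · 21 = 12.6 L
Free water deficit = TBW · (Na/140 − 1)
= 12.6 · (163/140 − 1)
= 12.6 · 0.1643
= 2.07 L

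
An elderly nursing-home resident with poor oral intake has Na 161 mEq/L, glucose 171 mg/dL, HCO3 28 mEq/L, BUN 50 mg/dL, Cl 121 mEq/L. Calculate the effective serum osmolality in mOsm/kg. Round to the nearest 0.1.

331.5 mOsm/kg

Effective osmolality excludes urea (freely permeant across cell membranes):
2·Na + glucose/18
= 2·161 + 171/18
= 322 + 9.5
= 331.5 mOsm/kg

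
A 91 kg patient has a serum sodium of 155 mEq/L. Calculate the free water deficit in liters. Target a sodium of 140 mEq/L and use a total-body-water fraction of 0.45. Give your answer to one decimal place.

TBW = 0.45 · 91 = 40.95 L
Free water deficit = TBW · (Na/140 − 1)
= 40.95 · (155/140 − 1)
= 40.95 · 0.1071
= 4.39 L

4.4 L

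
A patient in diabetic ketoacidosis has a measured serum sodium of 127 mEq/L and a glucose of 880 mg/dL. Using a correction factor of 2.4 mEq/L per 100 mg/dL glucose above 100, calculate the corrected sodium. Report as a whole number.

Corrected Na = measured Na + 2.4 · (glucose − 100)/100
= 127 + 2.4 · (880 − 100)/100
= 127 + 18.7
= 145.7 mEq/L

146 mEq/L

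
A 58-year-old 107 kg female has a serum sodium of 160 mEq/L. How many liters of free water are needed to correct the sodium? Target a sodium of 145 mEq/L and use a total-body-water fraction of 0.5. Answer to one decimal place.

5.5 L

TBW = 0.5 · 107 = 53.5 L
Free water deficit = TBW · (Na/145 − 1)
= 53.5 · (160/145 − 1)
= 53.5 · 0.1034
= 5.53 L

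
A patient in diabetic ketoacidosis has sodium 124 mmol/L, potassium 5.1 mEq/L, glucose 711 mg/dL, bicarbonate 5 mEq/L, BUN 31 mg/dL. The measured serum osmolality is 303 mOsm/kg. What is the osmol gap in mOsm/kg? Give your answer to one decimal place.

4.4 mOsm/kg

Calculated osmolality = 2·Na + glucose/18 + BUN/2.8
= 2·124 + 711/18 + 31/2.8
= 248 + 39.50 + 11.07
= 298.57 mOsm/kg ≈ 298.6 mOsm/kg
Osmolar gap = measured − calculated = 303 − 298.6 = 4.4 mOsm/kg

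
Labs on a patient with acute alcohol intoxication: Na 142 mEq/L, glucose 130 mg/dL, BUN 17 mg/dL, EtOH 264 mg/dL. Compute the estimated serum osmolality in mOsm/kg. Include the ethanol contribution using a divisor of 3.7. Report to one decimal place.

Calculated osmolality = 2·Na + glucose/18 + BUN/2.8 + ethanol/3.7
= 2·142 + 130/18 + 17/2.8 + 264/3.7
= 284 + 7.22 + 6.07 + 71.35
= 368.64 mOsm/kg

368.6 mOsm/kg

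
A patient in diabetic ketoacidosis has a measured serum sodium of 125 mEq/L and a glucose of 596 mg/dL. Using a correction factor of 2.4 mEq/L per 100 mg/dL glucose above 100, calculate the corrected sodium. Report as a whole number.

Corrected Na = measured Na + 2.4 · (glucose − 100)/100
= 125 + 2.4 · (596 − 100)/100
= 125 + 11.9
= 136.9 mEq/L

137 mEq/L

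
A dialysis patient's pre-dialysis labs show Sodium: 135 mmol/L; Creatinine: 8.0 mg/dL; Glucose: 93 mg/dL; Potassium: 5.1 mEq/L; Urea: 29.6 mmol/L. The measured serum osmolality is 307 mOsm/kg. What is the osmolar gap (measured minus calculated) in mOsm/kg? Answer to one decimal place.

Calculated osmolality = 2·Na + glucose/18 + urea
= 2·135 + 93/18 + 29.6
= 270 + 5.17 + 29.60
= 304.77 mOsm/kg ≈ 304.8 mOsm/kg
Osmolar gap = measured − calculated = 307 − 304.8 = 2.2 mOsm/kg

2.2 mOsm/kg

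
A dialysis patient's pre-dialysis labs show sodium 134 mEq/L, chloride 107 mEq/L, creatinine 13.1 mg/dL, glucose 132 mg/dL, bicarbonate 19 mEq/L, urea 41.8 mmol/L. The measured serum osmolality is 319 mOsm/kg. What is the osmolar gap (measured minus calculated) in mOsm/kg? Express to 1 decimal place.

1.9 mOsm/kg

Calculated osmolality = 2·Na + glucose/18 + urea
= 2·134 + 132/18 + 41.8
= 268 + 7.33 + 41.80
= 317.13 mOsm/kg ≈ 317.1 mOsm/kg
Osmolar gap = measured − calculated = 319 − 317.1 = 1.9 mOsm/kg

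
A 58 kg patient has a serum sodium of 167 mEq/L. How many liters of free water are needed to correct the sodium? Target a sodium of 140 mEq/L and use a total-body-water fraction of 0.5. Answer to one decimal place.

5.6 L

TBW = 0.5 · 58 = 29 L
Free water deficit = TBW · (Na/140 − 1)
= 29 · (167/140 − 1)
= 29 · 0.1929
= 5.59 L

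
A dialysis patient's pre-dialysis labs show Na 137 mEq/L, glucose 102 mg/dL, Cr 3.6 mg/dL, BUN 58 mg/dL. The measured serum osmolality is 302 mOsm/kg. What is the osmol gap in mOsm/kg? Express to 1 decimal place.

Calculated osmolality = 2·Na + glucose/18 + BUN/2.8
= 2·137 + 102/18 + 58/2.8
= 274 + 5.67 + 20.71
= 300.38 mOsm/kg ≈ 300.4 mOsm/kg
Osmolar gap = measured − calculated = 302 − 300.4 = 1.6 mOsm/kg

1.6 mOsm/kg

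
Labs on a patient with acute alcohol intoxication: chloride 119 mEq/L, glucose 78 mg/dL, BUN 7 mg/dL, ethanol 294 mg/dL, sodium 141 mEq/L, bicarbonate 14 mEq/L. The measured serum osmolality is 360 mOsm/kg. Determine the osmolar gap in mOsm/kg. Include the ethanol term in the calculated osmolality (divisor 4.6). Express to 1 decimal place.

7.3 mOsm/kg

Calculated osmolality = 2·Na + glucose/18 + BUN/2.8 + ethanol/4.6
= 2·141 + 78/18 + 7/2.8 + 294/4.6
= 282 + 4.33 + 2.50 + 63.91
= 352.74 mOsm/kg ≈ 352.7 mOsm/kg
Osmolar gap = measured − calculated = 360 − 352.7 = 7.3 mOsm/kg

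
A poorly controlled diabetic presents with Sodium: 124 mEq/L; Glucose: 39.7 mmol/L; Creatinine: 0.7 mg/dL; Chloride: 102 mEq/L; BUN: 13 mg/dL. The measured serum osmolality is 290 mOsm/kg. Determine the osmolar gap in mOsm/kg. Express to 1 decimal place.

Calculated osmolality = 2·Na + glucose + BUN/2.8
= 2·124 + 39.7 + 13/2.8
= 248 + 39.70 + 4.64
= 292.34 mOsm/kg ≈ 292.3 mOsm/kg
Osmolar gap = measured − calculated = 290 − 292.3 = -2.3 mOsm/kg

-2.3 mOsm/kg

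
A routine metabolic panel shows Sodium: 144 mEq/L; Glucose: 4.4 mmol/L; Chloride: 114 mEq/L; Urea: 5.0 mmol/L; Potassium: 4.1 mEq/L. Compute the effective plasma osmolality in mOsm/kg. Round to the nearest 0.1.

Effective osmolality excludes urea (freely permeant across cell membranes):
2·Na + glucose
= 2·144 + 4.4
= 288 + 4.4
= 292.4 mOsm/kg

292.4 mOsm/kg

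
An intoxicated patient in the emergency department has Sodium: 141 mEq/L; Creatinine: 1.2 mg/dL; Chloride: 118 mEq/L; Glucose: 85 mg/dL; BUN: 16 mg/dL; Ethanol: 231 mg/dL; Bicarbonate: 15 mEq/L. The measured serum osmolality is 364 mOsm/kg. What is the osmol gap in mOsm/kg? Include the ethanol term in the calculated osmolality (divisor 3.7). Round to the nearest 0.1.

Calculated osmolality = 2·Na + glucose/18 + BUN/2.8 + ethanol/3.7
= 2·141 + 85/18 + 16/2.8 + 231/3.7
= 282 + 4.72 + 5.71 + 62.43
= 354.86 mOsm/kg ≈ 354.9 mOsm/kg
Osmolar gap = measured − calculated = 364 − 354.9 = 9.1 mOsm/kg

9.1 mOsm/kg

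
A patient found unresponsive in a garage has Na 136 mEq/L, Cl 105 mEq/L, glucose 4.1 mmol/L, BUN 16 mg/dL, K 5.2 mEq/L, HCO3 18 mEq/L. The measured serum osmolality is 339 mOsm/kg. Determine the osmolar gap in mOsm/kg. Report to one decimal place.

57.2 mOsm/kg

Calculated osmolality = 2·Na + glucose + BUN/2.8
= 2·136 + 4.1 + 16/2.8
= 272 + 4.10 + 5.71
= 281.81 mOsm/kg ≈ 281.8 mOsm/kg
Osmolar gap = measured − calculated = 339 − 281.8 = 57.2 mOsm/kg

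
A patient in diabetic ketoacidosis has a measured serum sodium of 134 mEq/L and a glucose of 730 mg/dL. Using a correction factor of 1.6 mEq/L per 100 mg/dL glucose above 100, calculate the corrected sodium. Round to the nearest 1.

Corrected Na = measured Na + 1.6 · (glucose − 100)/100
= 134 + 1.6 · (730 − 100)/100
= 134 + 10.1
= 144.1 mEq/L

144 mEq/L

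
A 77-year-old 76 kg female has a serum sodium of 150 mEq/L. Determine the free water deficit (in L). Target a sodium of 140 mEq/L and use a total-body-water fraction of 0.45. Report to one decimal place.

2.4 L

TBW = 0.45 · 76 = 34.2 L
Free water deficit = TBW · (Na/140 − 1)
= 34.2 · (150/140 − 1)
= 34.2 · 0.0714
= 2.44 L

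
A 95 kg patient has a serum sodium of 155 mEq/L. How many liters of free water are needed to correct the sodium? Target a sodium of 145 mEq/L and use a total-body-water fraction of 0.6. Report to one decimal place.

TBW = 0.6 · 95 = 57 L
Free water deficit = TBW · (Na/145 − 1)
= 57 · (155/145 − 1)
= 57 · 0.069
= 3.93 L

3.9 L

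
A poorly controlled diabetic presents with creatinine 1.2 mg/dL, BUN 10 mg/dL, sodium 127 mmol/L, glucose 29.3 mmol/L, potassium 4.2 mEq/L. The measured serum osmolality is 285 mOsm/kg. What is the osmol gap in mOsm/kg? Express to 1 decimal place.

Calculated osmolality = 2·Na + glucose + BUN/2.8
= 2·127 + 29.3 + 10/2.8
= 254 + 29.30 + 3.57
= 286.87 mOsm/kg ≈ 286.9 mOsm/kg
Osmolar gap = measured − calculated = 285 − 286.9 = -1.9 mOsm/kg

-1.9 mOsm/kg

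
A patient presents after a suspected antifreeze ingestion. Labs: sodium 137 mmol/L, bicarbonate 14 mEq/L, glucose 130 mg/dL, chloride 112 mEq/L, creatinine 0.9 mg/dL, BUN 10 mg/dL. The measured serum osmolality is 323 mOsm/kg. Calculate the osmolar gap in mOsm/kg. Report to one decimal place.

Calculated osmolality = 2·Na + glucose/18 + BUN/2.8
= 2·137 + 130/18 + 10/2.8
= 274 + 7.22 + 3.57
= 284.79 mOsm/kg ≈ 284.8 mOsm/kg
Osmolar gap = measured − calculated = 323 − 284.8 = 38.2 mOsm/kg

38.2 mOsm/kg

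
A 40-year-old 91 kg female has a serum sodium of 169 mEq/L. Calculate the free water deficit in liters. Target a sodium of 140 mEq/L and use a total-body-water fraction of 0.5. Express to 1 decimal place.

TBW = 0.5 · 91 = 45.5 L
Free water deficit = TBW · (Na/140 − 1)
= 45.5 · (169/140 − 1)
= 45.5 · 0.2071
= 9.42 L

9.4 L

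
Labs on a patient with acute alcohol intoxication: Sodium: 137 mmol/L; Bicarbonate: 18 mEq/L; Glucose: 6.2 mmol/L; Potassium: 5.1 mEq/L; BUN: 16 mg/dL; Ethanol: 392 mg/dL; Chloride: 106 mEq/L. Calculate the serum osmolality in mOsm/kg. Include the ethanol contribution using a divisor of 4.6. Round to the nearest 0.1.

Calculated osmolality = 2·Na + glucose + BUN/2.8 + ethanol/4.6
= 2·137 + 6.2 + 16/2.8 + 392/4.6
= 274 + 6.20 + 5.71 + 85.22
= 371.13 mOsm/kg

371.1 mOsm/kg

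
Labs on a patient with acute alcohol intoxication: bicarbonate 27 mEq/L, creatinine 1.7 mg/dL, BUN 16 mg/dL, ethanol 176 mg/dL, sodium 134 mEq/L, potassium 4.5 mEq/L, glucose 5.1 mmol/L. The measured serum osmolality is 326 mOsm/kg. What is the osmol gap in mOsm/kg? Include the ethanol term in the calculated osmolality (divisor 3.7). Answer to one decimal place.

-0.4 mOsm/kg

Calculated osmolality = 2·Na + glucose + BUN/2.8 + ethanol/3.7
= 2·134 + 5.1 + 16/2.8 + 176/3.7
= 268 + 5.10 + 5.71 + 47.57
= 326.38 mOsm/kg ≈ 326.4 mOsm/kg
Osmolar gap = measured − calculated = 326 − 326.4 = -0.4 mOsm/kg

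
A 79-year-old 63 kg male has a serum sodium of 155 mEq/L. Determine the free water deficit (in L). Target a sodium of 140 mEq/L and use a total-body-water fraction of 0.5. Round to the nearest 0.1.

3.4 L

TBW = 0.5 · 63 = 31.5 L
Free water deficit = TBW · (Na/140 − 1)
= 31.5 · (155/140 − 1)
= 31.5 · 0.1071
= 3.37 L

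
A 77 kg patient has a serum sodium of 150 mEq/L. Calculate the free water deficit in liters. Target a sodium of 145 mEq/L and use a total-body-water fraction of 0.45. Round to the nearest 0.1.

TBW = 0.45 · 77 = 34.65 L
Free water deficit = TBW · (Na/145 − 1)
= 34.65 · (150/145 − 1)
= 34.65 · 0.0345
= 1.2 L

1.2 L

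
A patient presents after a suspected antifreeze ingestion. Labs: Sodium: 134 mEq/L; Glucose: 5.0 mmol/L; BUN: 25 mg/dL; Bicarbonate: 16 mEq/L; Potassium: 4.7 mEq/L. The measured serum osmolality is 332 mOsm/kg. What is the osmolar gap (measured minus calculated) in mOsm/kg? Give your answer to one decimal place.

Calculated osmolality = 2·Na + glucose + BUN/2.8
= 2·134 + 5 + 25/2.8
= 268 + 5 + 8.93
= 281.93 mOsm/kg ≈ 281.9 mOsm/kg
Osmolar gap = measured − calculated = 332 − 281.9 = 50.1 mOsm/kg

50.1 mOsm/kg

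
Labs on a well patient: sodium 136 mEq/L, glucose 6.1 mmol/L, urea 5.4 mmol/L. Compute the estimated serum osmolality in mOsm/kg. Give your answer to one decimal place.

283.5 mOsm/kg

Calculated osmolality = 2·Na + glucose + urea
= 2·136 + 6.1 + 5.4
= 272 + 6.10 + 5.40
= 283.5 mOsm/kg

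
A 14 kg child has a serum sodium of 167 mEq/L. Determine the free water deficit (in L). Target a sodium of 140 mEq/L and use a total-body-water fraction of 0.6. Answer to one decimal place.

1.6 L

TBW = 0.6 · 14 = 8.4 L
Free water deficit = TBW · (Na/140 − 1)
= 8.4 · (167/140 − 1)
= 8.4 · 0.1929
= 1.62 L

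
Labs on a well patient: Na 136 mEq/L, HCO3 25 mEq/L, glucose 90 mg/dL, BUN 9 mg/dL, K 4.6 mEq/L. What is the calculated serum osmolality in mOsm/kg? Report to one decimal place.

Calculated osmolality = 2·Na + glucose/18 + BUN/2.8
= 2·136 + 90/18 + 9/2.8
= 272 + 5 + 3.21
= 280.21 mOsm/kg

280.2 mOsm/kg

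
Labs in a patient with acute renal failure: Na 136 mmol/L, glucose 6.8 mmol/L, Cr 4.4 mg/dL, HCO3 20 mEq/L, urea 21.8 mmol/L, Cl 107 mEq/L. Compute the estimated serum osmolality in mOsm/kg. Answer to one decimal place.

300.6 mOsm/kg

Calculated osmolality = 2·Na + glucose + urea
= 2·136 + 6.8 + 21.8
= 272 + 6.80 + 21.80
= 300.6 mOsm/kg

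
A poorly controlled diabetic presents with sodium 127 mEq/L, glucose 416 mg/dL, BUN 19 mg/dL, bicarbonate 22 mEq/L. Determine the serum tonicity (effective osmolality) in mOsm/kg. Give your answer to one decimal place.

277.1 mOsm/kg

Effective osmolality excludes urea (freely permeant across cell membranes):
2·Na + glucose/18
= 2·127 + 416/18
= 254 + 23.11
= 277.11 mOsm/kg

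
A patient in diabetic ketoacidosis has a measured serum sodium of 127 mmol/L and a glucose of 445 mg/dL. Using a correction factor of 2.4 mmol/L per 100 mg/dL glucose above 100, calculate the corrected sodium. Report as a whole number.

Corrected Na = measured Na + 2.4 · (glucose − 100)/100
= 127 + 2.4 · (445 − 100)/100
= 127 + 8.3
= 135.3 mmol/L

135 mmol/L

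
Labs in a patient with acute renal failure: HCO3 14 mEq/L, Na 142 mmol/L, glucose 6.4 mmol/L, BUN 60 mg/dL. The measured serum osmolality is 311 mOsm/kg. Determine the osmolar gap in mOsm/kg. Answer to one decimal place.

Calculated osmolality = 2·Na + glucose + BUN/2.8
= 2·142 + 6.4 + 60/2.8
= 284 + 6.40 + 21.43
= 311.83 mOsm/kg ≈ 311.8 mOsm/kg
Osmolar gap = measured − calculated = 311 − 311.8 = -0.8 mOsm/kg

-0.8 mOsm/kg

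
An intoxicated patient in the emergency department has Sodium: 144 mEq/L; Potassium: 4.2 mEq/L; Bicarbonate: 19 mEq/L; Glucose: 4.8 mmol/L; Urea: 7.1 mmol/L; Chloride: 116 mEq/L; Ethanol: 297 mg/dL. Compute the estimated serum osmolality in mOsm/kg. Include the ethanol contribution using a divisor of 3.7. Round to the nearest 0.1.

Calculated osmolality = 2·Na + glucose + urea + ethanol/3.7
= 2·144 + 4.8 + 7.1 + 297/3.7
= 288 + 4.80 + 7.10 + 80.27
= 380.17 mOsm/kg

380.2 mOsm/kg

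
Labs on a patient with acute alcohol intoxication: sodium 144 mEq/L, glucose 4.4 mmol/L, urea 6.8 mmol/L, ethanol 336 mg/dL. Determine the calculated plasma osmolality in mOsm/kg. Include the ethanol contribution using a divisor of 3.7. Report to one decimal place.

390.0 mOsm/kg

Calculated osmolality = 2·Na + glucose + urea + ethanol/3.7
= 2·144 + 4.4 + 6.8 + 336/3.7
= 288 + 4.40 + 6.80 + 90.81
= 390.01 mOsm/kg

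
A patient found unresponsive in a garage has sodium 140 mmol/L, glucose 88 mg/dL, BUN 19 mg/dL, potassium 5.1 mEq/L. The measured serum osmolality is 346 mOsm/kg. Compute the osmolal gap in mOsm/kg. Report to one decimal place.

54.3 mOsm/kg

Calculated osmolality = 2·Na + glucose/18 + BUN/2.8
= 2·140 + 88/18 + 19/2.8
= 280 + 4.89 + 6.79
= 291.68 mOsm/kg ≈ 291.7 mOsm/kg
Osmolar gap = measured − calculated = 346 − 291.7 = 54.3 mOsm/kg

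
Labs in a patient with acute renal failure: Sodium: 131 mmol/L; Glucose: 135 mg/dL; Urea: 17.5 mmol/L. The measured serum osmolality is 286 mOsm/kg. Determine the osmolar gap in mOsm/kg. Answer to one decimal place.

Calculated osmolality = 2·Na + glucose/18 + urea
= 2·131 + 135/18 + 17.5
= 262 + 7.50 + 17.50
= 287 mOsm/kg ≈ 287.0 mOsm/kg
Osmolar gap = measured − calculated = 286 − 287.0 = -1.0 mOsm/kg

-1.0 mOsm/kg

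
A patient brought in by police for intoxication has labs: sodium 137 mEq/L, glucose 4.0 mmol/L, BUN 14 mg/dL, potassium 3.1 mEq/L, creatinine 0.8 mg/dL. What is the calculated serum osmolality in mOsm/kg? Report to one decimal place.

Calculated osmolality = 2·Na + glucose + BUN/2.8
= 2·137 + 4 + 14/2.8
= 274 + 4 + 5
= 283 mOsm/kg

283.0 mOsm/kg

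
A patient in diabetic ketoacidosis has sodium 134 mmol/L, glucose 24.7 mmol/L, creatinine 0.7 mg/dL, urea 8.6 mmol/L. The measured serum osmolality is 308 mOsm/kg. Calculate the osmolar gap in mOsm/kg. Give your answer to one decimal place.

Calculated osmolality = 2·Na + glucose + urea
= 2·134 + 24.7 + 8.6
= 268 + 24.70 + 8.60
= 301.3 mOsm/kg ≈ 301.3 mOsm/kg
Osmolar gap = measured − calculated = 308 − 301.3 = 6.7 mOsm/kg

6.7 mOsm/kg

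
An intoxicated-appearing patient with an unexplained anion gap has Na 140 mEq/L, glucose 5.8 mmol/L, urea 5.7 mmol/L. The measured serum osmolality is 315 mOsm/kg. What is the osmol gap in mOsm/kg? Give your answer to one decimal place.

Calculated osmolality = 2·Na + glucose + urea
= 2·140 + 5.8 + 5.7
= 280 + 5.80 + 5.70
= 291.5 mOsm/kg ≈ 291.5 mOsm/kg
Osmolar gap = measured − calculated = 315 − 291.5 = 23.5 mOsm/kg

23.5 mOsm/kg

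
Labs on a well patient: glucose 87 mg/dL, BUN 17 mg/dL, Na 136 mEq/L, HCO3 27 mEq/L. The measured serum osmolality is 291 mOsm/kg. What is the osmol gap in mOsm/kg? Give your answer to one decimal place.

8.1 mOsm/kg

Calculated osmolality = 2·Na + glucose/18 + BUN/2.8
= 2·136 + 87/18 + 17/2.8
= 272 + 4.83 + 6.07
= 282.9 mOsm/kg ≈ 282.9 mOsm/kg
Osmolar gap = measured − calculated = 291 − 282.9 = 8.1 mOsm/kg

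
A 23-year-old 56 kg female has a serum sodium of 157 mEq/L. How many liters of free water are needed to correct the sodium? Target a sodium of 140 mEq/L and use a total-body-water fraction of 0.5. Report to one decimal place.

TBW = 0.5 · 56 = 28 L
Free water deficit = TBW · (Na/140 − 1)
= 28 · (157/140 − 1)
= 28 · 0.1214
= 3.4 L

3.4 L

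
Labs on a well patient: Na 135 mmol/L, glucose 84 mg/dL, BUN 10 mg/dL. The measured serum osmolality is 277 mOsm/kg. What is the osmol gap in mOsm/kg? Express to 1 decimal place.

-1.2 mOsm/kg

Calculated osmolality = 2·Na + glucose/18 + BUN/2.8
= 2·135 + 84/18 + 10/2.8
= 270 + 4.67 + 3.57
= 278.24 mOsm/kg ≈ 278.2 mOsm/kg
Osmolar gap = measured − calculated = 277 − 278.2 = -1.2 mOsm/kg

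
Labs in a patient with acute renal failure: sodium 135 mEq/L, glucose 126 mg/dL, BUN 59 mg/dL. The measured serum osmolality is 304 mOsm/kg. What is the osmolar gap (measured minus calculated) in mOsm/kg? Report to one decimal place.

Calculated osmolality = 2·Na + glucose/18 + BUN/2.8
= 2·135 + 126/18 + 59/2.8
= 270 + 7 + 21.07
= 298.07 mOsm/kg ≈ 298.1 mOsm/kg
Osmolar gap = measured − calculated = 304 − 298.1 = 5.9 mOsm/kg

5.9 mOsm/kg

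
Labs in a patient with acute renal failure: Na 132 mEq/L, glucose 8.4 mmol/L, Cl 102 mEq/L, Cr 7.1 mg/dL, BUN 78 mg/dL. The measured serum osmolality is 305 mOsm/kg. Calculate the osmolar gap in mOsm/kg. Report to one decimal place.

4.7 mOsm/kg

Calculated osmolality = 2·Na + glucose + BUN/2.8
= 2·132 + 8.4 + 78/2.8
= 264 + 8.40 + 27.86
= 300.26 mOsm/kg ≈ 300.3 mOsm/kg
Osmolar gap = measured − calculated = 305 − 300.3 = 4.7 mOsm/kg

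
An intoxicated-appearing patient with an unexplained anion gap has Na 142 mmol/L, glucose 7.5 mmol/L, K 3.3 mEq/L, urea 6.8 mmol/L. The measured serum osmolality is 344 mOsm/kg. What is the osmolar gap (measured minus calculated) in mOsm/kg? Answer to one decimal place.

Calculated osmolality = 2·Na + glucose + urea
= 2·142 + 7.5 + 6.8
= 284 + 7.50 + 6.80
= 298.3 mOsm/kg ≈ 298.3 mOsm/kg
Osmolar gap = measured − calculated = 344 − 298.3 = 45.7 mOsm/kg

45.7 mOsm/kg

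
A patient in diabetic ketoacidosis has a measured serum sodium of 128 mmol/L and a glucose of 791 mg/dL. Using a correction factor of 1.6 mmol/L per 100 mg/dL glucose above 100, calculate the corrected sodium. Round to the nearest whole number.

139 mmol/L

Corrected Na = measured Na + 1.6 · (glucose − 100)/100
= 128 + 1.6 · (791 − 100)/100
= 128 + 11.1
= 139.1 mmol/L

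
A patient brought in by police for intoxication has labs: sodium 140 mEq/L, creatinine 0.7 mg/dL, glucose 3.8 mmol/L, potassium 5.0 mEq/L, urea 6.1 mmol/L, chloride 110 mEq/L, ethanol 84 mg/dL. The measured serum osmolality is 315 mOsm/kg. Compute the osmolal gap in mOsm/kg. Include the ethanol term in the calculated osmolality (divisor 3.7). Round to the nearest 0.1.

2.4 mOsm/kg

Calculated osmolality = 2·Na + glucose + urea + ethanol/3.7
= 2·140 + 3.8 + 6.1 + 84/3.7
= 280 + 3.80 + 6.10 + 22.70
= 312.6 mOsm/kg ≈ 312.6 mOsm/kg
Osmolar gap = measured − calculated = 315 − 312.6 = 2.4 mOsm/kg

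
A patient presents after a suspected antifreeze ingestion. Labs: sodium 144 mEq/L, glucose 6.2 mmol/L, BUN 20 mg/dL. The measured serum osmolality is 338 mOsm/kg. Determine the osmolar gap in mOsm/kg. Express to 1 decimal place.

36.7 mOsm/kg

Calculated osmolality = 2·Na + glucose + BUN/2.8
= 2·144 + 6.2 + 20/2.8
= 288 + 6.20 + 7.14
= 301.34 mOsm/kg ≈ 301.3 mOsm/kg
Osmolar gap = measured − calculated = 338 − 301.3 = 36.7 mOsm/kg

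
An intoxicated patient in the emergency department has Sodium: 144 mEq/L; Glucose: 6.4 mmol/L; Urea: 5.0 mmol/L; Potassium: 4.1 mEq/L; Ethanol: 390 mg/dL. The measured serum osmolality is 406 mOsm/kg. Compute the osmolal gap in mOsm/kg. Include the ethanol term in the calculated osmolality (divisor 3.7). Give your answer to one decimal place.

1.2 mOsm/kg

Calculated osmolality = 2·Na + glucose + urea + ethanol/3.7
= 2·144 + 6.4 + 5 + 390/3.7
= 288 + 6.40 + 5 + 105.41
= 404.81 mOsm/kg ≈ 404.8 mOsm/kg
Osmolar gap = measured − calculated = 406 − 404.8 = 1.2 mOsm/kg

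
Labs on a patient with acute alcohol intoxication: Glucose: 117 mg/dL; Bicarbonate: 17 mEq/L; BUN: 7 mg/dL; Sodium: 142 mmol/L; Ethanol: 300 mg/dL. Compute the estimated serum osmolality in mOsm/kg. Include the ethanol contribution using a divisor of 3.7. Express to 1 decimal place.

Calculated osmolality = 2·Na + glucose/18 + BUN/2.8 + ethanol/3.7
= 2·142 + 117/18 + 7/2.8 + 300/3.7
= 284 + 6.50 + 2.50 + 81.08
= 374.08 mOsm/kg

374.1 mOsm/kg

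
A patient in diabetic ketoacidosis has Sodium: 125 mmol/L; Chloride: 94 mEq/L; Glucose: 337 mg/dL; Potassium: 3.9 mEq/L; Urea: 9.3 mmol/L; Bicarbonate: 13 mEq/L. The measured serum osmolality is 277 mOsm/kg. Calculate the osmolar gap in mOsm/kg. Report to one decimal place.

Calculated osmolality = 2·Na + glucose/18 + urea
= 2·125 + 337/18 + 9.3
= 250 + 18.72 + 9.30
= 278.02 mOsm/kg ≈ 278.0 mOsm/kg
Osmolar gap = measured − calculated = 277 − 278.0 = -1.0 mOsm/kg

-1.0 mOsm/kg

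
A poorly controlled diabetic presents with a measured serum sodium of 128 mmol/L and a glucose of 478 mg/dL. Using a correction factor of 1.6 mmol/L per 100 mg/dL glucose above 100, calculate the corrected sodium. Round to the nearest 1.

Corrected Na = measured Na + 1.6 · (glucose − 100)/100
= 128 + 1.6 · (478 − 100)/100
= 128 + 6
= 134 mmol/L

134 mmol/L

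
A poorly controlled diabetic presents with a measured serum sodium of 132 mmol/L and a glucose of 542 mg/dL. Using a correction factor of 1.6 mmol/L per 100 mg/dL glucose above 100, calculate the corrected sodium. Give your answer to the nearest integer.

Corrected Na = measured Na + 1.6 · (glucose − 100)/100
= 132 + 1.6 · (542 − 100)/100
= 132 + 7.1
= 139.1 mmol/L

139 mmol/L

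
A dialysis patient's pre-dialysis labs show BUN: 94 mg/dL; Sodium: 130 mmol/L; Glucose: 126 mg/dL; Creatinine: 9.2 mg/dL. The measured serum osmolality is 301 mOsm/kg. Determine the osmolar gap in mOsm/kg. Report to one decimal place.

0.4 mOsm/kg

Calculated osmolality = 2·Na + glucose/18 + BUN/2.8
= 2·130 + 126/18 + 94/2.8
= 260 + 7 + 33.57
= 300.57 mOsm/kg ≈ 300.6 mOsm/kg
Osmolar gap = measured − calculated = 301 − 300.6 = 0.4 mOsm/kg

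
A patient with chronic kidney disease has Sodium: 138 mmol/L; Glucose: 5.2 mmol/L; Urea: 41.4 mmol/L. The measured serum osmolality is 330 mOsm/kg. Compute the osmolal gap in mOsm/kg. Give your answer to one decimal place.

Calculated osmolality = 2·Na + glucose + urea
= 2·138 + 5.2 + 41.4
= 276 + 5.20 + 41.40
= 322.6 mOsm/kg ≈ 322.6 mOsm/kg
Osmolar gap = measured − calculated = 330 − 322.6 = 7.4 mOsm/kg

7.4 mOsm/kg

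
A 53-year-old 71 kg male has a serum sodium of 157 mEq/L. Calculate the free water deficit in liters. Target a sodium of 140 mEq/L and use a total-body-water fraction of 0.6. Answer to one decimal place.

TBW = 0.6 · 71 = 42.6 L
Free water deficit = TBW · (Na/140 − 1)
= 42.6 · (157/140 − 1)
= 42.6 · 0.1214
= 5.17 L

5.2 L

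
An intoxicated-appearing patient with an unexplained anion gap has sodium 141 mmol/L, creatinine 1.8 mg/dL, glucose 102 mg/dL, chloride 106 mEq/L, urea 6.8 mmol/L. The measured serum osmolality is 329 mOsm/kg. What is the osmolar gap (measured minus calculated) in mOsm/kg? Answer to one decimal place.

Calculated osmolality = 2·Na + glucose/18 + urea
= 2·141 + 102/18 + 6.8
= 282 + 5.67 + 6.80
= 294.47 mOsm/kg ≈ 294.5 mOsm/kg
Osmolar gap = measured − calculated = 329 − 294.5 = 34.5 mOsm/kg

34.5 mOsm/kg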